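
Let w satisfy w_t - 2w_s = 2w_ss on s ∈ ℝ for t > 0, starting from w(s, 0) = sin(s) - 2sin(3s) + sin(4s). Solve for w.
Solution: Moving frame: η = s + 2t, σ = t, w = u(η,σ), so w_t = u_σ + 2u_η and w_ss = u_ηη.
Hence w_t - 2w_s = u_σ and the PDE becomes the heat equation u_σ = 2u_ηη on η ∈ ℝ.
Initial data: u(η,0) = w(η,0) = sin(η) - 2sin(3η) + sin(4η). Each mode sin(nη) decays as exp(-2n²σ) on ℝ, so u(η,σ) = Σ c_n exp(-2n²σ) sin(nη) with c_1=1, c_3=-2, c_4=1: u(η,σ) = exp(-2σ)sin(η) - 2exp(-18σ)sin(3η) + exp(-32σ)sin(4η).
Substituting back: w(s,t) = u(s + 2t, t).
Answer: w(s, t) = exp(-2t)sin(s + 2t) - 2exp(-18t)sin(3s + 6t) + exp(-32t)sin(4s + 8t)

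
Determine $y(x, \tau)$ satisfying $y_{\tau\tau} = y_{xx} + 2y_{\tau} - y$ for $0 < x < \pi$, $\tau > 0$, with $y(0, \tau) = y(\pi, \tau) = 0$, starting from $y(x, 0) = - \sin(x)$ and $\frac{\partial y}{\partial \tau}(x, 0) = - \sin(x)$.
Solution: Substitute $y = e^{\tau}u$, i.e. $u = e^{-\tau}y$.
By the product rule, $y_{\tau} = e^{\tau}(u_{\tau} + u)$, $y_{\tau\tau} = e^{\tau}(u_{\tau\tau} + 2u_{\tau} + u)$, $y_{xx} = e^{\tau}u_{xx}$.
Substituting into the PDE and dividing by $e^{\tau}$: $u_{\tau\tau} + 2u_{\tau} + u = u_{xx} + 2(u_{\tau} + u) - u$.
The lower-order terms cancel, leaving the standard wave equation $u_{\tau\tau} = u_{xx}$.
Initial data for $u$: $u(x,0) = y(x,0) = - \sin(x)$; $u_{\tau}(x,0) = y_{\tau}(x,0) - y(x,0) = 0$. The boundary conditions carry over: $u(0,\tau) = u(\pi,\tau) = 0$.
Solve for $u$:
  Using separation of variables $u = X(x)T(\tau)$:
  Eigenfunctions: $\sin(nx)$, $n = 1, 2, 3, \ldots$
  General solution: $u(x, \tau) = \sum [A_n \cos(n \tau) + B_n \sin(n \tau)] \sin(nx)$
  From $u(x,0) = - \sin(x)$: $A_1=-1$. From $u_{\tau}(x,0) = 0$: all $B_n = 0$.
Hence $u(x,\tau) = - \sin(x) \cos(\tau)$.
Transform back: $y(x,\tau) = e^{\tau}u(x,\tau)$.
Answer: $y(x, \tau) = - e^{\tau} \sin(x) \cos(\tau)$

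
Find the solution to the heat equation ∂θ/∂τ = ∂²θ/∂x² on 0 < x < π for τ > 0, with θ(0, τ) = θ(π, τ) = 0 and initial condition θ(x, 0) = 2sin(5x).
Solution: Using separation of variables θ = X(x)G(τ):
Eigenfunctions: sin(nx), n = 1, 2, 3, ...
General solution: θ(x, τ) = Σ c_n sin(nx) exp(-n² τ)
Matching θ(x,0) = 2sin(5x) term by term: c_5=2.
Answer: θ(x, τ) = 2exp(-25τ)sin(5x)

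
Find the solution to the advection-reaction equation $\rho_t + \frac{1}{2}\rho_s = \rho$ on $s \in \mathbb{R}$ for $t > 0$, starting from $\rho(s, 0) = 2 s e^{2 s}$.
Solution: Substitute $\rho = e^{2s}u$.
Then $\rho_s = e^{2s}(u_s + 2u)$, $\rho_t = e^{2s}u_t$; substituting and dividing by $e^{2s}$, the lower-order terms cancel: $u_t + \frac{1}{2}u_s = 0$ (standard advection equation).
Data for $u$: $u(s,0) = e^{-2s}\rho(s,0) = 2 s$.
By characteristics ($ds/dt = 1/2$), $u(s,t) = f(s - \frac{1}{2}t)$ with $f = u( \cdot , 0)$.
So $u(s,t) = 2 s - t$, and $\rho(s,t) = e^{2s}u(s,t)$.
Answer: $\rho(s, t) = 2 s e^{2 s} -  t e^{2 s}$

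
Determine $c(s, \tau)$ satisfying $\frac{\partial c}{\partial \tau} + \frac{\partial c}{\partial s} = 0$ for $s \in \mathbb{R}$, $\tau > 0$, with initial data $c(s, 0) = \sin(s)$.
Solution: By characteristics ($ds/d\tau = 1$), $c(s,\tau) = f(s - \tau)$ with $f = c( \cdot , 0)$.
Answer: $c(s, \tau) = - \sin(\tau - s)$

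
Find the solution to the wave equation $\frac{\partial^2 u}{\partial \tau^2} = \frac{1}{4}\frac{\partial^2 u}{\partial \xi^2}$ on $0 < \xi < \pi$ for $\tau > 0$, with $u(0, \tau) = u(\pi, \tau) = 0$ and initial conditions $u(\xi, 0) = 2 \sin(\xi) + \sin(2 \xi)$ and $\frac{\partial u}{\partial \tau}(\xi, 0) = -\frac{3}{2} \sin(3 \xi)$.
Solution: Separating variables: $u = \sum [A_n \cos(\omega_n \tau) + B_n \sin(\omega_n \tau)] \sin(n\xi)$, $\omega_n = n/2$. From ICs ($B_n$ = velocity coefficient / $\omega_n$): $A_1=2, A_2=1, B_3=-1$.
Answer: $u(\xi, \tau) = - \sin(3 \tau/2) \sin(3 \xi) + 2 \sin(\xi) \cos(\tau/2) + \sin(2 \xi) \cos(\tau)$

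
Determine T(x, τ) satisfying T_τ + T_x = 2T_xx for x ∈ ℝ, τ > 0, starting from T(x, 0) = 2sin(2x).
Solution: Change to a moving frame: let η = x - τ, σ = τ and write T(x,τ) = u(η,σ).
By the chain rule T_τ = u_σ - u_η, T_x = u_η, T_xx = u_ηη.
Then T_τ + T_x = u_σ: the advection term cancels and the PDE becomes the heat equation u_σ = 2u_ηη on η ∈ ℝ.
Initial data: u(η,0) = T(η,0) = 2sin(2η).
On η ∈ ℝ each mode satisfies (sin(nη))″ = -n² sin(nη), so exp(-2n²σ) sin(nη) solves the heat equation; by superposition u(η,σ) = Σ c_n exp(-2n²σ) sin(nη).
Reading off the coefficients: c_2=2, so u(η,σ) = 2exp(-8σ)sin(2η).
Substituting back η = x - τ, σ = τ: T(x,τ) = u(x - τ, τ).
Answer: T(x, τ) = 2exp(-8τ)sin(2x - 2τ)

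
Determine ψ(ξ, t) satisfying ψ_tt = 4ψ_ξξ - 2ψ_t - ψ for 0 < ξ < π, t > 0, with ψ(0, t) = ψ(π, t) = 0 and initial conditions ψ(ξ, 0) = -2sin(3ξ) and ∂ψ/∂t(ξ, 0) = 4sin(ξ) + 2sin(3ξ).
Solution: Substitute ψ = exp(-t)u, i.e. u = exp(t)ψ.
By the product rule, ψ_t = exp(-t)(u_t - u), ψ_tt = exp(-t)(u_tt - 2u_t + u), ψ_ξξ = exp(-t)u_ξξ.
Substituting into the PDE and dividing by exp(-t): u_tt - 2u_t + u = 4u_ξξ - 2(u_t - u) - u.
The lower-order terms cancel, leaving the standard wave equation u_tt = 4u_ξξ.
Initial data for u: u(ξ,0) = ψ(ξ,0) = -2sin(3ξ); u_t(ξ,0) = ψ_t(ξ,0) + ψ(ξ,0) = 4sin(ξ). The boundary conditions carry over: u(0,t) = u(π,t) = 0.
Solve for u:
  Using separation of variables u = X(ξ)T(t):
  Eigenfunctions: sin(nξ), n = 1, 2, 3, ...
  General solution: u(ξ, t) = Σ [A_n cos(2n t) + B_n sin(2n t)] sin(nξ)
  From u(ξ,0) = -2sin(3ξ): A_3=-2. From u_t(ξ,0) = 4sin(ξ), using u_t(ξ,0) = Σ ω_n B_n sin(nξ) with ω_n = 2n: B_1 = 4/2 = 2.
Hence u(ξ,t) = 2sin(2t)sin(ξ) - 2sin(3ξ)cos(6t).
Transform back: ψ(ξ,t) = exp(-t)u(ξ,t).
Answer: ψ(ξ, t) = 2exp(-t)sin(2t)sin(ξ) - 2exp(-t)sin(3ξ)cos(6t)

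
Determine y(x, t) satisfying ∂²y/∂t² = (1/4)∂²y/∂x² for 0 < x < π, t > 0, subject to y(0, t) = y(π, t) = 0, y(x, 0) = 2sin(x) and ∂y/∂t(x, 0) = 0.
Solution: Separating variables: y = Σ [A_n cos(ω_n t) + B_n sin(ω_n t)] sin(nx), ω_n = n/2. From ICs: A_1=2.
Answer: y(x, t) = 2sin(x)cos(t/2)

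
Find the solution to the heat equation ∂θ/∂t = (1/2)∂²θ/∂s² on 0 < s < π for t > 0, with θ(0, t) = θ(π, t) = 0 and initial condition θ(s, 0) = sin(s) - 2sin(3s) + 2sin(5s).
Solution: Separating variables: θ = Σ c_n exp(-n²t/2) sin(ns). From θ(s,0) = sin(s) - 2sin(3s) + 2sin(5s): c_1=1, c_3=-2, c_5=2.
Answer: θ(s, t) = exp(-t/2)sin(s) - 2exp(-9t/2)sin(3s) + 2exp(-25t/2)sin(5s)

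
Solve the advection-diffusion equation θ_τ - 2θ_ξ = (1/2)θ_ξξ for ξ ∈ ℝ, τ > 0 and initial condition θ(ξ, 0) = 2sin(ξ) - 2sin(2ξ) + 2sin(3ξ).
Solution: Moving frame: η = ξ + 2τ, σ = τ, θ = u(η,σ), so θ_τ = u_σ + 2u_η and θ_ξξ = u_ηη.
Hence θ_τ - 2θ_ξ = u_σ and the PDE becomes the heat equation u_σ = (1/2)u_ηη on η ∈ ℝ.
Initial data: u(η,0) = θ(η,0) = 2sin(η) - 2sin(2η) + 2sin(3η). Each mode sin(nη) decays as exp(-n²σ/2) on ℝ, so u(η,σ) = Σ c_n exp(-n²σ/2) sin(nη) with c_1=2, c_2=-2, c_3=2: u(η,σ) = -2exp(-2σ)sin(2η) + 2exp(-σ/2)sin(η) + 2exp(-9σ/2)sin(3η).
Substituting back: θ(ξ,τ) = u(ξ + 2τ, τ).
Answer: θ(ξ, τ) = -2exp(-2τ)sin(2ξ + 4τ) + 2exp(-τ/2)sin(ξ + 2τ) + 2exp(-9τ/2)sin(3ξ + 6τ)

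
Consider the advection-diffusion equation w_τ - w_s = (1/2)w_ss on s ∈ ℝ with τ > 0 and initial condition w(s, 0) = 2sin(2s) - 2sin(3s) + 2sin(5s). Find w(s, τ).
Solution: Moving frame: η = s + τ, σ = τ, w = u(η,σ), so w_τ = u_σ + u_η and w_ss = u_ηη.
Hence w_τ - w_s = u_σ and the PDE becomes the heat equation u_σ = (1/2)u_ηη on η ∈ ℝ.
Initial data: u(η,0) = w(η,0) = 2sin(2η) - 2sin(3η) + 2sin(5η). Each mode sin(nη) decays as exp(-n²σ/2) on ℝ, so u(η,σ) = Σ c_n exp(-n²σ/2) sin(nη) with c_2=2, c_3=-2, c_5=2: u(η,σ) = 2exp(-2σ)sin(2η) - 2exp(-9σ/2)sin(3η) + 2exp(-25σ/2)sin(5η).
Substituting back: w(s,τ) = u(s + τ, τ).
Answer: w(s, τ) = 2exp(-2τ)sin(2s + 2τ) - 2exp(-9τ/2)sin(3s + 3τ) + 2exp(-25τ/2)sin(5s + 5τ)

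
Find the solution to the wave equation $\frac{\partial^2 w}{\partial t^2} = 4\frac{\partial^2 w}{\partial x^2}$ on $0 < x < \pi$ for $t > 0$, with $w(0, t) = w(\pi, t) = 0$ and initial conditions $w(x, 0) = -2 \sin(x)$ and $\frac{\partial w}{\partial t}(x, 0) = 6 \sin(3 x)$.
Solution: Using separation of variables $w = X(x)T(t)$:
Eigenfunctions: $\sin(nx)$, $n = 1, 2, 3, \ldots$
General solution: $w(x, t) = \sum [A_n \cos(2n t) + B_n \sin(2n t)] \sin(nx)$
From $w(x,0) = -2 \sin(x)$: $A_1=-2$. From $w_t(x,0) = 6 \sin(3 x)$, using $w_t(x,0) = \sum \omega_n B_n \sin(nx)$ with $\omega_n = 2n$: $B_3 = 6/6 = 1$.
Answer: $w(x, t) = \sin(6 t) \sin(3 x) - 2 \sin(x) \cos(2 t)$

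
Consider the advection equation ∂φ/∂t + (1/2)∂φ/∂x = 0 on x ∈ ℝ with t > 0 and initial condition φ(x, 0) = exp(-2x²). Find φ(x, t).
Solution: By characteristics (dx/dt = 1/2), φ(x,t) = f(x - (1/2)t) with f = φ(·, 0).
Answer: φ(x, t) = exp(-2(-t/2 + x)²)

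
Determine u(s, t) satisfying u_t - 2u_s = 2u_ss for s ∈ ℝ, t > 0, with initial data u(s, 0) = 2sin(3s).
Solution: Change to a moving frame: let η = s + 2t, σ = t and write u(s,t) = w(η,σ).
By the chain rule u_t = w_σ + 2w_η, u_s = w_η, u_ss = w_ηη.
Then u_t - 2u_s = w_σ: the advection term cancels and the PDE becomes the heat equation w_σ = 2w_ηη on η ∈ ℝ.
Initial data: w(η,0) = u(η,0) = 2sin(3η).
On η ∈ ℝ each mode satisfies (sin(nη))″ = -n² sin(nη), so exp(-2n²σ) sin(nη) solves the heat equation; by superposition w(η,σ) = Σ c_n exp(-2n²σ) sin(nη).
Reading off the coefficients: c_3=2, so w(η,σ) = 2exp(-18σ)sin(3η).
Substituting back η = s + 2t, σ = t: u(s,t) = w(s + 2t, t).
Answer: u(s, t) = 2exp(-18t)sin(3s + 6t)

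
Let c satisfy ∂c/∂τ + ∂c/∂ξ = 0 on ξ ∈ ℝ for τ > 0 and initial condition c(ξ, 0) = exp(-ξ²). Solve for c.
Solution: By characteristics (dξ/dτ = 1), c(ξ,τ) = f(ξ - τ) with f = c(·, 0).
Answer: c(ξ, τ) = exp(-(ξ - τ)²)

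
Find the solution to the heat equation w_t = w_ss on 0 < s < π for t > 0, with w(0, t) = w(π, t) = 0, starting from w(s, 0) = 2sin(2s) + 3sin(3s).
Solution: Separating variables: w = Σ c_n exp(-n²t) sin(ns). From w(s,0) = 2sin(2s) + 3sin(3s): c_2=2, c_3=3.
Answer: w(s, t) = 2exp(-4t)sin(2s) + 3exp(-9t)sin(3s)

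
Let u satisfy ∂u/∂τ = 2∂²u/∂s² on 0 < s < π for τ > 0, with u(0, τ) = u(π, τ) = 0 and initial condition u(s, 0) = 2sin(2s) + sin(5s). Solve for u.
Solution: Separating variables: u = Σ c_n exp(-2n²τ) sin(ns). From u(s,0) = 2sin(2s) + sin(5s): c_2=2, c_5=1.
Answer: u(s, τ) = 2exp(-8τ)sin(2s) + exp(-50τ)sin(5s)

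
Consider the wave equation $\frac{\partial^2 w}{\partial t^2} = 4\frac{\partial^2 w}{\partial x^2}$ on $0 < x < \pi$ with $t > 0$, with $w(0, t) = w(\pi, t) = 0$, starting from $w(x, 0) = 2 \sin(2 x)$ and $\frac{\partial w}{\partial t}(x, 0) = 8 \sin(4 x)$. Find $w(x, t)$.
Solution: Using separation of variables $w = X(x)T(t)$:
Eigenfunctions: $\sin(nx)$, $n = 1, 2, 3, \ldots$
General solution: $w(x, t) = \sum [A_n \cos(2n t) + B_n \sin(2n t)] \sin(nx)$
From $w(x,0) = 2 \sin(2 x)$: $A_2=2$. From $w_t(x,0) = 8 \sin(4 x)$, using $w_t(x,0) = \sum \omega_n B_n \sin(nx)$ with $\omega_n = 2n$: $B_4 = 8/8 = 1$.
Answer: $w(x, t) = \sin(8 t) \sin(4 x) + 2 \sin(2 x) \cos(4 t)$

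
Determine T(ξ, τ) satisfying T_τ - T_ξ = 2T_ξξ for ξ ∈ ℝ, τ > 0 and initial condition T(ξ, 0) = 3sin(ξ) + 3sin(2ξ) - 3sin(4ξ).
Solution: Change to a moving frame: let η = ξ + τ, σ = τ and write T(ξ,τ) = u(η,σ).
By the chain rule T_τ = u_σ + u_η, T_ξ = u_η, T_ξξ = u_ηη.
Then T_τ - T_ξ = u_σ: the advection term cancels and the PDE becomes the heat equation u_σ = 2u_ηη on η ∈ ℝ.
Initial data: u(η,0) = T(η,0) = 3sin(η) + 3sin(2η) - 3sin(4η).
On η ∈ ℝ each mode satisfies (sin(nη))″ = -n² sin(nη), so exp(-2n²σ) sin(nη) solves the heat equation; by superposition u(η,σ) = Σ c_n exp(-2n²σ) sin(nη).
Reading off the coefficients: c_1=3, c_2=3, c_4=-3, so u(η,σ) = 3exp(-2σ)sin(η) + 3exp(-8σ)sin(2η) - 3exp(-32σ)sin(4η).
Substituting back η = ξ + τ, σ = τ: T(ξ,τ) = u(ξ + τ, τ).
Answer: T(ξ, τ) = 3exp(-2τ)sin(ξ + τ) + 3exp(-8τ)sin(2ξ + 2τ) - 3exp(-32τ)sin(4ξ + 4τ)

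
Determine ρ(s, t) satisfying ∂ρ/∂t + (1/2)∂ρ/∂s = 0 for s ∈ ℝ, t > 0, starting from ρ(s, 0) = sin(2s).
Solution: By method of characteristics (waves move right with speed 1/2):
Along characteristics s - (1/2)t = const, ρ is constant, so ρ(s,t) = f(s - (1/2)t) with f = ρ(·, 0).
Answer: ρ(s, t) = sin(2s - t)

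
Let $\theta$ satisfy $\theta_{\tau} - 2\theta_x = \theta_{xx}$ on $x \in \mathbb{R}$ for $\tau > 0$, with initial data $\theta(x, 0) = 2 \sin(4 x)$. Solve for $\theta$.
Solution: Change to a moving frame: let $\eta = x + 2\tau$, $\sigma = \tau$ and write $\theta(x,\tau) = u(\eta,\sigma)$.
By the chain rule $\theta_{\tau} = u_{\sigma} + 2u_{\eta}$, $\theta_x = u_{\eta}$, $\theta_{xx} = u_{\eta\eta}$.
Then $\theta_{\tau} - 2\theta_x = u_{\sigma}$: the advection term cancels and the PDE becomes the heat equation $u_{\sigma} = u_{\eta\eta}$ on $\eta \in \mathbb{R}$.
Initial data: $u(\eta,0) = \theta(\eta,0) = 2 \sin(4 \eta)$.
On $\eta \in \mathbb{R}$ each mode satisfies $(\sin(n\eta))'' = -n^2 \sin(n\eta)$, so $e^{-n^2\sigma} \sin(n\eta)$ solves the heat equation; by superposition $u(\eta,\sigma) = \sum c_n e^{-n^2\sigma} \sin(n\eta)$.
Reading off the coefficients: $c_4=2$, so $u(\eta,\sigma) = 2 e^{-16 \sigma} \sin(4 \eta)$.
Substituting back $\eta = x + 2\tau$, $\sigma = \tau$: $\theta(x,\tau) = u(x + 2\tau, \tau)$.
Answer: $\theta(x, \tau) = 2 e^{-16 \tau} \sin(8 \tau + 4 x)$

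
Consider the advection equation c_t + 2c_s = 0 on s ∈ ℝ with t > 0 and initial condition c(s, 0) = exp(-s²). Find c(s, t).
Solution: By method of characteristics (waves move right with speed 2):
Along characteristics s - 2t = const, c is constant, so c(s,t) = f(s - 2t) with f = c(·, 0).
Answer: c(s, t) = exp(-(s - 2t)²)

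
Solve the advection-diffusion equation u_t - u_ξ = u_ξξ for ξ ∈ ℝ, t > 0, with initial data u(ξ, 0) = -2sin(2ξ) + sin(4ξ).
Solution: Change to a moving frame: let η = ξ + t, σ = t and write u(ξ,t) = w(η,σ).
By the chain rule u_t = w_σ + w_η, u_ξ = w_η, u_ξξ = w_ηη.
Then u_t - u_ξ = w_σ: the advection term cancels and the PDE becomes the heat equation w_σ = w_ηη on η ∈ ℝ.
Initial data: w(η,0) = u(η,0) = -2sin(2η) + sin(4η).
On η ∈ ℝ each mode satisfies (sin(nη))″ = -n² sin(nη), so exp(-n²σ) sin(nη) solves the heat equation; by superposition w(η,σ) = Σ c_n exp(-n²σ) sin(nη).
Reading off the coefficients: c_2=-2, c_4=1, so w(η,σ) = -2exp(-4σ)sin(2η) + exp(-16σ)sin(4η).
Substituting back η = ξ + t, σ = t: u(ξ,t) = w(ξ + t, t).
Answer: u(ξ, t) = -2exp(-4t)sin(2t + 2ξ) + exp(-16t)sin(4t + 4ξ)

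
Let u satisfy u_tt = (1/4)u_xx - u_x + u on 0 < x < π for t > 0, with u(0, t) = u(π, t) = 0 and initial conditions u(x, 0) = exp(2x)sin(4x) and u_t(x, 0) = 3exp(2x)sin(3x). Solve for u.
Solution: Substitute u = exp(2x)w, i.e. w = exp(-2x)u.
By the product rule, u_x = exp(2x)(w_x + 2w), u_xx = exp(2x)(w_xx + 4w_x + 4w), u_tt = exp(2x)w_tt.
Substituting into the PDE and dividing by exp(2x): w_tt = (1/4)(w_xx + 4w_x + 4w) - (w_x + 2w) + w.
The lower-order terms cancel, leaving the standard wave equation w_tt = (1/4)w_xx.
Initial data for w: w(x,0) = exp(-2x)u(x,0) = sin(4x); w_t(x,0) = exp(-2x)u_t(x,0) = 3sin(3x). The boundary conditions carry over: w(0,t) = w(π,t) = 0.
Solve for w:
  Using separation of variables w = X(x)T(t):
  Eigenfunctions: sin(nx), n = 1, 2, 3, ...
  General solution: w(x, t) = Σ [A_n cos(n t/2) + B_n sin(n t/2)] sin(nx)
  From w(x,0) = sin(4x): A_4=1. From w_t(x,0) = 3sin(3x), using w_t(x,0) = Σ ω_n B_n sin(nx) with ω_n = n/2: B_3 = 3/(3/2) = 2.
Hence w(x,t) = 2sin(3t/2)sin(3x) + sin(4x)cos(2t).
Transform back: u(x,t) = exp(2x)w(x,t).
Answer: u(x, t) = 2exp(2x)sin(3t/2)sin(3x) + exp(2x)sin(4x)cos(2t)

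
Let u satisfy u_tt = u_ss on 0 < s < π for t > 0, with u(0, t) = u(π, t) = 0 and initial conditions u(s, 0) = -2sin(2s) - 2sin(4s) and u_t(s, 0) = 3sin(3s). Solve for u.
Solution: Separating variables: u = Σ [A_n cos(ω_n t) + B_n sin(ω_n t)] sin(ns), ω_n = n. From ICs (B_n = velocity coefficient / ω_n): A_2=-2, A_4=-2, B_3=1.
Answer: u(s, t) = -2sin(2s)cos(2t) + sin(3s)sin(3t) - 2sin(4s)cos(4t)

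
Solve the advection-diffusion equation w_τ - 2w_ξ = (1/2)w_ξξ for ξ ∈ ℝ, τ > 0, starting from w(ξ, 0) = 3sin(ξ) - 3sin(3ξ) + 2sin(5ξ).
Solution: Moving frame: η = ξ + 2τ, σ = τ, w = u(η,σ), so w_τ = u_σ + 2u_η and w_ξξ = u_ηη.
Hence w_τ - 2w_ξ = u_σ and the PDE becomes the heat equation u_σ = (1/2)u_ηη on η ∈ ℝ.
Initial data: u(η,0) = w(η,0) = 3sin(η) - 3sin(3η) + 2sin(5η). Each mode sin(nη) decays as exp(-n²σ/2) on ℝ, so u(η,σ) = Σ c_n exp(-n²σ/2) sin(nη) with c_1=3, c_3=-3, c_5=2: u(η,σ) = 3exp(-σ/2)sin(η) - 3exp(-9σ/2)sin(3η) + 2exp(-25σ/2)sin(5η).
Substituting back: w(ξ,τ) = u(ξ + 2τ, τ).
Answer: w(ξ, τ) = 3exp(-τ/2)sin(ξ + 2τ) - 3exp(-9τ/2)sin(3ξ + 6τ) + 2exp(-25τ/2)sin(5ξ + 10τ)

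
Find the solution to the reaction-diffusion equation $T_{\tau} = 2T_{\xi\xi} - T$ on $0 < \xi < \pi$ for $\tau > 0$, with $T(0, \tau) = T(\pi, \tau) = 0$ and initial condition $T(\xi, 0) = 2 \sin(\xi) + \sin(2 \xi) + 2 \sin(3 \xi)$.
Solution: Substitute $T = e^{-\tau}u$.
Then $T_{\tau} = e^{-\tau}(u_{\tau} - u)$, $T_{\xi\xi} = e^{-\tau}u_{\xi\xi}$; substituting and dividing by $e^{-\tau}$, the lower-order terms cancel: $u_{\tau} = 2u_{\xi\xi}$ (standard heat equation).
Data for $u$: $u(\xi,0) = T(\xi,0) = 2 \sin(\xi) + \sin(2 \xi) + 2 \sin(3 \xi)$. The boundary conditions carry over: $u(0,\tau) = u(\pi,\tau) = 0$.
Separating variables: $u = \sum c_n e^{-2n^2\tau} \sin(n\xi)$. From $u(\xi,0) = 2 \sin(\xi) + \sin(2 \xi) + 2 \sin(3 \xi)$: $c_1=2, c_2=1, c_3=2$.
So $u(\xi,\tau) = 2 e^{-2 \tau} \sin(\xi) + e^{-8 \tau} \sin(2 \xi) + 2 e^{-18 \tau} \sin(3 \xi)$, and $T(\xi,\tau) = e^{-\tau}u(\xi,\tau)$.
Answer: $T(\xi, \tau) = 2 e^{-3 \tau} \sin(\xi) + e^{-9 \tau} \sin(2 \xi) + 2 e^{-19 \tau} \sin(3 \xi)$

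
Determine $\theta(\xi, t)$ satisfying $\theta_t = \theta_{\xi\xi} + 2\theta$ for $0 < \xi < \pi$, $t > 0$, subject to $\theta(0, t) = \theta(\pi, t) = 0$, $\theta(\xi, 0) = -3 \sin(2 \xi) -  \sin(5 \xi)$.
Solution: Substitute $\theta = e^{2t}u$.
Then $\theta_t = e^{2t}(u_t + 2u)$, $\theta_{\xi\xi} = e^{2t}u_{\xi\xi}$; substituting and dividing by $e^{2t}$, the lower-order terms cancel: $u_t = u_{\xi\xi}$ (standard heat equation).
Data for $u$: $u(\xi,0) = \theta(\xi,0) = -3 \sin(2 \xi) - \sin(5 \xi)$. The boundary conditions carry over: $u(0,t) = u(\pi,t) = 0$.
Separating variables: $u = \sum c_n e^{-n^2t} \sin(n\xi)$. From $u(\xi,0) = -3 \sin(2 \xi) - \sin(5 \xi)$: $c_2=-3, c_5=-1$.
So $u(\xi,t) = -3 e^{-4 t} \sin(2 \xi) - e^{-25 t} \sin(5 \xi)$, and $\theta(\xi,t) = e^{2t}u(\xi,t)$.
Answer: $\theta(\xi, t) = -3 e^{-2 t} \sin(2 \xi) -  e^{-23 t} \sin(5 \xi)$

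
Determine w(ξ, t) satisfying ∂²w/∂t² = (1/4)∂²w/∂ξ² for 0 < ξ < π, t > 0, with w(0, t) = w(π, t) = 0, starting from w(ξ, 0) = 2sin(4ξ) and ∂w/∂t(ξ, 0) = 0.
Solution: Using separation of variables w = X(ξ)T(t):
Eigenfunctions: sin(nξ), n = 1, 2, 3, ...
General solution: w(ξ, t) = Σ [A_n cos(n t/2) + B_n sin(n t/2)] sin(nξ)
From w(ξ,0) = 2sin(4ξ): A_4=2. From w_t(ξ,0) = 0: all B_n = 0.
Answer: w(ξ, t) = 2sin(4ξ)cos(2t)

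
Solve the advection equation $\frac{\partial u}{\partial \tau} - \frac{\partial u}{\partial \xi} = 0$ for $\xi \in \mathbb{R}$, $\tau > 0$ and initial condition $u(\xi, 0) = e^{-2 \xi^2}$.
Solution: By method of characteristics (waves move left with speed 1):
Along characteristics $\xi + \tau =$ const, $u$ is constant, so $u(\xi,\tau) = f(\xi + \tau)$ with $f = u( \cdot , 0)$.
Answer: $u(\xi, \tau) = e^{-2 (\tau + \xi)^2}$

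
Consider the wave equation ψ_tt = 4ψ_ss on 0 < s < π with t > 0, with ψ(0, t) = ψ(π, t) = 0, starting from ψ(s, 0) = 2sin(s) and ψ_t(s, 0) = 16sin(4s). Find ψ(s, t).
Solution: Separating variables: ψ = Σ [A_n cos(ω_n t) + B_n sin(ω_n t)] sin(ns), ω_n = 2n. From ICs (B_n = velocity coefficient / ω_n): A_1=2, B_4=2.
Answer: ψ(s, t) = 2sin(s)cos(2t) + 2sin(4s)sin(8t)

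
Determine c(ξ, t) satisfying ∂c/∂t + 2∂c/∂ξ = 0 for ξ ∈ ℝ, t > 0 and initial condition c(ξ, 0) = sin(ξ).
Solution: By characteristics (dξ/dt = 2), c(ξ,t) = f(ξ - 2t) with f = c(·, 0).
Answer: c(ξ, t) = -sin(2t - ξ)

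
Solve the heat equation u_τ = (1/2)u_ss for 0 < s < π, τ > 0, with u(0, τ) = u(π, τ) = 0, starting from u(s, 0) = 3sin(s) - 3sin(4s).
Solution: Separating variables: u = Σ c_n exp(-n²τ/2) sin(ns). From u(s,0) = 3sin(s) - 3sin(4s): c_1=3, c_4=-3.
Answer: u(s, τ) = -3exp(-8τ)sin(4s) + 3exp(-τ/2)sin(s)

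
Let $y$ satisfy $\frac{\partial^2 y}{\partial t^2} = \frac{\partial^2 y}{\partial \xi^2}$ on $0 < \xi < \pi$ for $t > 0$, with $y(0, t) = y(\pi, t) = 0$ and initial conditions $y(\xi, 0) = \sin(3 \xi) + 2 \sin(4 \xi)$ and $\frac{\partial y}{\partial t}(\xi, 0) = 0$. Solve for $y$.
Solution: Separating variables: $y = \sum [A_n \cos(\omega_n t) + B_n \sin(\omega_n t)] \sin(n\xi)$, $\omega_n = n$. From ICs: $A_3=1, A_4=2$.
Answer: $y(\xi, t) = \sin(3 \xi) \cos(3 t) + 2 \sin(4 \xi) \cos(4 t)$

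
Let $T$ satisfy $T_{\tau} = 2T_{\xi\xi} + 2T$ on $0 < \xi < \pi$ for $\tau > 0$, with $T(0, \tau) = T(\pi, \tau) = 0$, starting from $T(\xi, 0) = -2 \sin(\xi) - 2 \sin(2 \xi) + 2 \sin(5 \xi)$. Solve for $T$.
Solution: Substitute $T = e^{2\tau}u$.
Then $T_{\tau} = e^{2\tau}(u_{\tau} + 2u)$, $T_{\xi\xi} = e^{2\tau}u_{\xi\xi}$; substituting and dividing by $e^{2\tau}$, the lower-order terms cancel: $u_{\tau} = 2u_{\xi\xi}$ (standard heat equation).
Data for $u$: $u(\xi,0) = T(\xi,0) = -2 \sin(\xi) - 2 \sin(2 \xi) + 2 \sin(5 \xi)$. The boundary conditions carry over: $u(0,\tau) = u(\pi,\tau) = 0$.
Separating variables: $u = \sum c_n e^{-2n^2\tau} \sin(n\xi)$. From $u(\xi,0) = -2 \sin(\xi) - 2 \sin(2 \xi) + 2 \sin(5 \xi)$: $c_1=-2, c_2=-2, c_5=2$.
So $u(\xi,\tau) = -2 e^{-2 \tau} \sin(\xi) - 2 e^{-8 \tau} \sin(2 \xi) + 2 e^{-50 \tau} \sin(5 \xi)$, and $T(\xi,\tau) = e^{2\tau}u(\xi,\tau)$.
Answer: $T(\xi, \tau) = -2 \sin(\xi) - 2 e^{-6 \tau} \sin(2 \xi) + 2 e^{-48 \tau} \sin(5 \xi)$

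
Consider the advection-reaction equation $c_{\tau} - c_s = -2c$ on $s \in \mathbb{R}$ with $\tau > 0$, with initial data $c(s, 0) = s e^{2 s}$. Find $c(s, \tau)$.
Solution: Substitute $c = e^{2s}u$.
Then $c_s = e^{2s}(u_s + 2u)$, $c_{\tau} = e^{2s}u_{\tau}$; substituting and dividing by $e^{2s}$, the lower-order terms cancel: $u_{\tau} - u_s = 0$ (standard advection equation).
Data for $u$: $u(s,0) = e^{-2s}c(s,0) = s$.
By characteristics ($ds/d\tau = -1$), $u(s,\tau) = f(s + \tau)$ with $f = u( \cdot , 0)$.
So $u(s,\tau) = s + \tau$, and $c(s,\tau) = e^{2s}u(s,\tau)$.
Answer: $c(s, \tau) = \tau e^{2 s} + s e^{2 s}$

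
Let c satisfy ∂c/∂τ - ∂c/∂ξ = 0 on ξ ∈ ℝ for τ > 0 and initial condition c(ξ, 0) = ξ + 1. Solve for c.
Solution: By characteristics (dξ/dτ = -1), c(ξ,τ) = f(ξ + τ) with f = c(·, 0).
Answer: c(ξ, τ) = ξ + τ + 1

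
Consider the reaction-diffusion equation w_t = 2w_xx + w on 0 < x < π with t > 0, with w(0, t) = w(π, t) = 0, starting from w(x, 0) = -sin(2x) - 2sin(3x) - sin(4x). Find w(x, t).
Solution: Substitute w = exp(t)u, i.e. u = exp(-t)w.
By the product rule, w_t = exp(t)(u_t + u), w_xx = exp(t)u_xx.
Substituting into the PDE and dividing by exp(t): u_t + u = 2u_xx + u.
The lower-order terms cancel, leaving the standard heat equation u_t = 2u_xx.
Initial data for u: u(x,0) = w(x,0) = -sin(2x) - 2sin(3x) - sin(4x). The boundary conditions carry over: u(0,t) = u(π,t) = 0.
Solve for u:
  Using separation of variables u = X(x)T(t):
  Eigenfunctions: sin(nx), n = 1, 2, 3, ...
  General solution: u(x, t) = Σ c_n sin(nx) exp(-2n² t)
  Matching u(x,0) = -sin(2x) - 2sin(3x) - sin(4x) term by term: c_2=-1, c_3=-2, c_4=-1.
Hence u(x,t) = -exp(-8t)sin(2x) - 2exp(-18t)sin(3x) - exp(-32t)sin(4x).
Transform back: w(x,t) = exp(t)u(x,t).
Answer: w(x, t) = -exp(-7t)sin(2x) - 2exp(-17t)sin(3x) - exp(-31t)sin(4x)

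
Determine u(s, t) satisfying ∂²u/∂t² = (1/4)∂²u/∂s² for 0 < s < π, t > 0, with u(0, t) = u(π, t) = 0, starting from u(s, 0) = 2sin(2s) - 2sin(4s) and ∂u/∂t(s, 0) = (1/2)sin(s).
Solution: Using separation of variables u = X(s)T(t):
Eigenfunctions: sin(ns), n = 1, 2, 3, ...
General solution: u(s, t) = Σ [A_n cos(n t/2) + B_n sin(n t/2)] sin(ns)
From u(s,0) = 2sin(2s) - 2sin(4s): A_2=2, A_4=-2. From u_t(s,0) = (1/2)sin(s), using u_t(s,0) = Σ ω_n B_n sin(ns) with ω_n = n/2: B_1 = (1/2)/(1/2) = 1.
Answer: u(s, t) = sin(s)sin(t/2) + 2sin(2s)cos(t) - 2sin(4s)cos(2t)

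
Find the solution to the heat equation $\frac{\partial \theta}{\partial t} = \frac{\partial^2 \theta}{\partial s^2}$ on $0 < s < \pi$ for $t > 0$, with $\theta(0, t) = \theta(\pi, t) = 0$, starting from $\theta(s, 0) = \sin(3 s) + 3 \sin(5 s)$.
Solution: Using separation of variables $\theta = X(s)G(t)$:
Eigenfunctions: $\sin(ns)$, $n = 1, 2, 3, \ldots$
General solution: $\theta(s, t) = \sum c_n \sin(ns) e^{-n^2 t}$
Matching $\theta(s,0) = \sin(3 s) + 3 \sin(5 s)$ term by term: $c_3=1, c_5=3$.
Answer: $\theta(s, t) = e^{-9 t} \sin(3 s) + 3 e^{-25 t} \sin(5 s)$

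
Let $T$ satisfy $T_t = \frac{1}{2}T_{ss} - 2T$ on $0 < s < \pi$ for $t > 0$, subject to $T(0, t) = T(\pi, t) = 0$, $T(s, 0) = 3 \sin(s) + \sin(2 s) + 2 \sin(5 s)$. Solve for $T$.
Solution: Substitute $T = e^{-2t}u$.
Then $T_t = e^{-2t}(u_t - 2u)$, $T_{ss} = e^{-2t}u_{ss}$; substituting and dividing by $e^{-2t}$, the lower-order terms cancel: $u_t = \frac{1}{2}u_{ss}$ (standard heat equation).
Data for $u$: $u(s,0) = T(s,0) = 3 \sin(s) + \sin(2 s) + 2 \sin(5 s)$. The boundary conditions carry over: $u(0,t) = u(\pi,t) = 0$.
Separating variables: $u = \sum c_n e^{-n^2t/2} \sin(ns)$. From $u(s,0) = 3 \sin(s) + \sin(2 s) + 2 \sin(5 s)$: $c_1=3, c_2=1, c_5=2$.
So $u(s,t) = e^{-2 t} \sin(2 s) + 3 e^{-t/2} \sin(s) + 2 e^{-25 t/2} \sin(5 s)$, and $T(s,t) = e^{-2t}u(s,t)$.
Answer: $T(s, t) = e^{-4 t} \sin(2 s) + 3 e^{-5 t/2} \sin(s) + 2 e^{-29 t/2} \sin(5 s)$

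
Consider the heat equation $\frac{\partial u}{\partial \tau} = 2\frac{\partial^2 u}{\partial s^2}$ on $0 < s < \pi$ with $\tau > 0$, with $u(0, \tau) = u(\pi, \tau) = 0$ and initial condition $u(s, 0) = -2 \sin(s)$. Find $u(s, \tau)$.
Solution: Separating variables: $u = \sum c_n e^{-2n^2\tau} \sin(ns)$. From $u(s,0) = -2 \sin(s)$: $c_1=-2$.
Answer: $u(s, \tau) = -2 e^{-2 \tau} \sin(s)$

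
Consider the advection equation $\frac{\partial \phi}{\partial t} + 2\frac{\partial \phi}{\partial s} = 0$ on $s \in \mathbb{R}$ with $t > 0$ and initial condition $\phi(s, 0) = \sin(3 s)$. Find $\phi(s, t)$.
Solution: By method of characteristics (waves move right with speed 2):
Along characteristics $s - 2t =$ const, $\phi$ is constant, so $\phi(s,t) = f(s - 2t)$ with $f = \phi( \cdot , 0)$.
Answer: $\phi(s, t) = \sin(3 s - 6 t)$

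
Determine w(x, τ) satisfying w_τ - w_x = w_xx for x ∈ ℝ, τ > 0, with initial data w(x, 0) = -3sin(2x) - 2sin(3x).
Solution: Moving frame: η = x + τ, σ = τ, w = u(η,σ), so w_τ = u_σ + u_η and w_xx = u_ηη.
Hence w_τ - w_x = u_σ and the PDE becomes the heat equation u_σ = u_ηη on η ∈ ℝ.
Initial data: u(η,0) = w(η,0) = -3sin(2η) - 2sin(3η). Each mode sin(nη) decays as exp(-n²σ) on ℝ, so u(η,σ) = Σ c_n exp(-n²σ) sin(nη) with c_2=-3, c_3=-2: u(η,σ) = -3exp(-4σ)sin(2η) - 2exp(-9σ)sin(3η).
Substituting back: w(x,τ) = u(x + τ, τ).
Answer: w(x, τ) = -3exp(-4τ)sin(2x + 2τ) - 2exp(-9τ)sin(3x + 3τ)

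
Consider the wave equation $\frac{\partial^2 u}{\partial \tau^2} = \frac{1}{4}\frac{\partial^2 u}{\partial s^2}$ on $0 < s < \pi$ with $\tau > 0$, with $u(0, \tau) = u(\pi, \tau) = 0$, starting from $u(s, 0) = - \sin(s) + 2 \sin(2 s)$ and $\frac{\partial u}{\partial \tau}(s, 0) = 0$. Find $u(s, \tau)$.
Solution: Separating variables: $u = \sum [A_n \cos(\omega_n \tau) + B_n \sin(\omega_n \tau)] \sin(ns)$, $\omega_n = n/2$. From ICs: $A_1=-1, A_2=2$.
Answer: $u(s, \tau) = - \sin(s) \cos(\tau/2) + 2 \sin(2 s) \cos(\tau)$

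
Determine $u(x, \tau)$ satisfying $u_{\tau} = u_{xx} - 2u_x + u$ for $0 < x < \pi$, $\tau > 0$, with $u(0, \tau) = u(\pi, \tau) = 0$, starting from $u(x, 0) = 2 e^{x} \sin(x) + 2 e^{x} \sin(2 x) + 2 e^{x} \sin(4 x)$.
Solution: Substitute $u = e^{x}w$.
Then $u_x = e^{x}(w_x + w)$, $u_{xx} = e^{x}(w_{xx} + 2w_x + w)$, $u_{\tau} = e^{x}w_{\tau}$; substituting and dividing by $e^{x}$, the lower-order terms cancel: $w_{\tau} = w_{xx}$ (standard heat equation).
Data for $w$: $w(x,0) = e^{-x}u(x,0) = 2 \sin(x) + 2 \sin(2 x) + 2 \sin(4 x)$. The boundary conditions carry over: $w(0,\tau) = w(\pi,\tau) = 0$.
Separating variables: $w = \sum c_n e^{-n^2\tau} \sin(nx)$. From $w(x,0) = 2 \sin(x) + 2 \sin(2 x) + 2 \sin(4 x)$: $c_1=2, c_2=2, c_4=2$.
So $w(x,\tau) = 2 e^{-\tau} \sin(x) + 2 e^{-4 \tau} \sin(2 x) + 2 e^{-16 \tau} \sin(4 x)$, and $u(x,\tau) = e^{x}w(x,\tau)$.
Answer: $u(x, \tau) = 2 e^{-\tau} e^{x} \sin(x) + 2 e^{-4 \tau} e^{x} \sin(2 x) + 2 e^{-16 \tau} e^{x} \sin(4 x)$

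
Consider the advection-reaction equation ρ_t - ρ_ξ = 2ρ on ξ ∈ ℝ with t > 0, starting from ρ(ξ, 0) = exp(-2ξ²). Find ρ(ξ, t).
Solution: Substitute ρ = exp(2t)u, i.e. u = exp(-2t)ρ.
By the product rule, ρ_t = exp(2t)(u_t + 2u), ρ_ξ = exp(2t)u_ξ.
Substituting into the PDE and dividing by exp(2t): u_t + 2u - u_ξ = 2u.
The lower-order terms cancel, leaving the standard advection equation u_t - u_ξ = 0.
Initial data for u: u(ξ,0) = ρ(ξ,0) = exp(-2ξ²).
Solve for u:
  By method of characteristics (waves move left with speed 1):
  Along characteristics ξ + t = const, u is constant, so u(ξ,t) = f(ξ + t) with f = u(·, 0).
Hence u(ξ,t) = exp(-2(t + ξ)²).
Transform back: ρ(ξ,t) = exp(2t)u(ξ,t).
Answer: ρ(ξ, t) = exp(2t)exp(-2(t + ξ)²)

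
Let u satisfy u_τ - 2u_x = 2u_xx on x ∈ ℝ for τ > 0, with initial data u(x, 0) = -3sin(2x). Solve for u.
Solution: Moving frame: η = x + 2τ, σ = τ, u = w(η,σ), so u_τ = w_σ + 2w_η and u_xx = w_ηη.
Hence u_τ - 2u_x = w_σ and the PDE becomes the heat equation w_σ = 2w_ηη on η ∈ ℝ.
Initial data: w(η,0) = u(η,0) = -3sin(2η). Each mode sin(nη) decays as exp(-2n²σ) on ℝ, so w(η,σ) = Σ c_n exp(-2n²σ) sin(nη) with c_2=-3: w(η,σ) = -3exp(-8σ)sin(2η).
Substituting back: u(x,τ) = w(x + 2τ, τ).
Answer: u(x, τ) = -3exp(-8τ)sin(2x + 4τ)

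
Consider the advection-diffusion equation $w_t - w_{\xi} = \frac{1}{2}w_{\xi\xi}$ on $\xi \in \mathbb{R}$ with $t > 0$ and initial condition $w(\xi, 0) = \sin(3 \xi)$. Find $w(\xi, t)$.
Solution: Change to a moving frame: let $\eta = \xi + t$, $\sigma = t$ and write $w(\xi,t) = u(\eta,\sigma)$.
By the chain rule $w_t = u_{\sigma} + u_{\eta}$, $w_{\xi} = u_{\eta}$, $w_{\xi\xi} = u_{\eta\eta}$.
Then $w_t - w_{\xi} = u_{\sigma}$: the advection term cancels and the PDE becomes the heat equation $u_{\sigma} = \frac{1}{2}u_{\eta\eta}$ on $\eta \in \mathbb{R}$.
Initial data: $u(\eta,0) = w(\eta,0) = \sin(3 \eta)$.
On $\eta \in \mathbb{R}$ each mode satisfies $(\sin(n\eta))'' = -n^2 \sin(n\eta)$, so $e^{-n^2\sigma/2} \sin(n\eta)$ solves the heat equation; by superposition $u(\eta,\sigma) = \sum c_n e^{-n^2\sigma/2} \sin(n\eta)$.
Reading off the coefficients: $c_3=1$, so $u(\eta,\sigma) = e^{-9 \sigma/2} \sin(3 \eta)$.
Substituting back $\eta = \xi + t$, $\sigma = t$: $w(\xi,t) = u(\xi + t, t)$.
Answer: $w(\xi, t) = e^{-9 t/2} \sin(3 \xi + 3 t)$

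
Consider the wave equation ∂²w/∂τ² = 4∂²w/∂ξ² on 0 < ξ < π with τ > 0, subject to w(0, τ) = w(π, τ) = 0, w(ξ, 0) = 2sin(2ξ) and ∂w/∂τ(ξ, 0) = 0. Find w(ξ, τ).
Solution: Separating variables: w = Σ [A_n cos(ω_n τ) + B_n sin(ω_n τ)] sin(nξ), ω_n = 2n. From ICs: A_2=2.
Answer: w(ξ, τ) = 2sin(2ξ)cos(4τ)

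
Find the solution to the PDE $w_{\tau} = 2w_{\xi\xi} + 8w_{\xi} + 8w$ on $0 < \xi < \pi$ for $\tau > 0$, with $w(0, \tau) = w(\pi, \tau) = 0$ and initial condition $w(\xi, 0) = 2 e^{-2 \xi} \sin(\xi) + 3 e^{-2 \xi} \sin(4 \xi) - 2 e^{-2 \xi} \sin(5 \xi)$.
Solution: Substitute $w = e^{-2\xi}u$, i.e. $u = e^{2\xi}w$.
By the product rule, $w_{\xi} = e^{-2\xi}(u_{\xi} - 2u)$, $w_{\xi\xi} = e^{-2\xi}(u_{\xi\xi} - 4u_{\xi} + 4u)$, $w_{\tau} = e^{-2\xi}u_{\tau}$.
Substituting into the PDE and dividing by $e^{-2\xi}$: $u_{\tau} = 2(u_{\xi\xi} - 4u_{\xi} + 4u) + 8(u_{\xi} - 2u) + 8u$.
The lower-order terms cancel, leaving the standard heat equation $u_{\tau} = 2u_{\xi\xi}$.
Initial data for $u$: $u(\xi,0) = e^{2\xi}w(\xi,0) = 2 \sin(\xi) + 3 \sin(4 \xi) - 2 \sin(5 \xi)$. The boundary conditions carry over: $u(0,\tau) = u(\pi,\tau) = 0$.
Solve for $u$:
  Using separation of variables $u = X(\xi)T(\tau)$:
  Eigenfunctions: $\sin(n\xi)$, $n = 1, 2, 3, \ldots$
  General solution: $u(\xi, \tau) = \sum c_n \sin(n\xi) e^{-2n^2 \tau}$
  Matching $u(\xi,0) = 2 \sin(\xi) + 3 \sin(4 \xi) - 2 \sin(5 \xi)$ term by term: $c_1=2, c_4=3, c_5=-2$.
Hence $u(\xi,\tau) = 2 e^{-2 \tau} \sin(\xi) + 3 e^{-32 \tau} \sin(4 \xi) - 2 e^{-50 \tau} \sin(5 \xi)$.
Transform back: $w(\xi,\tau) = e^{-2\xi}u(\xi,\tau)$.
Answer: $w(\xi, \tau) = 2 e^{-2 \tau} e^{-2 \xi} \sin(\xi) + 3 e^{-32 \tau} e^{-2 \xi} \sin(4 \xi) - 2 e^{-50 \tau} e^{-2 \xi} \sin(5 \xi)$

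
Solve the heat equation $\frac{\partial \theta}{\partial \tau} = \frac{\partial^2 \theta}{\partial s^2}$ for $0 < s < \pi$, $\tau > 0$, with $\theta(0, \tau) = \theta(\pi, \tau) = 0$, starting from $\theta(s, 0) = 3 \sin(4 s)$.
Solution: Separating variables: $\theta = \sum c_n e^{-n^2\tau} \sin(ns)$. From $\theta(s,0) = 3 \sin(4 s)$: $c_4=3$.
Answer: $\theta(s, \tau) = 3 e^{-16 \tau} \sin(4 s)$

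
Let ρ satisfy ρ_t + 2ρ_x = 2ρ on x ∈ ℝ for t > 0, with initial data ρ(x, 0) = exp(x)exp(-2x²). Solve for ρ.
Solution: Substitute ρ = exp(x)u, i.e. u = exp(-x)ρ.
By the product rule, ρ_x = exp(x)(u_x + u), ρ_t = exp(x)u_t.
Substituting into the PDE and dividing by exp(x): u_t + 2(u_x + u) = 2u.
The lower-order terms cancel, leaving the standard advection equation u_t + 2u_x = 0.
Initial data for u: u(x,0) = exp(-x)ρ(x,0) = exp(-2x²).
Solve for u:
  By method of characteristics (waves move right with speed 2):
  Along characteristics x - 2t = const, u is constant, so u(x,t) = f(x - 2t) with f = u(·, 0).
Hence u(x,t) = exp(-2(-2t + x)²).
Transform back: ρ(x,t) = exp(x)u(x,t).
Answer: ρ(x, t) = exp(x)exp(-2(-2t + x)²)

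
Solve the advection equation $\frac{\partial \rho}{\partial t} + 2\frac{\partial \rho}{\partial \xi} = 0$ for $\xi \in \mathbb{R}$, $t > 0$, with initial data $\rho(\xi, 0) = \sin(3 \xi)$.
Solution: By method of characteristics (waves move right with speed 2):
Along characteristics $\xi - 2t =$ const, $\rho$ is constant, so $\rho(\xi,t) = f(\xi - 2t)$ with $f = \rho( \cdot , 0)$.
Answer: $\rho(\xi, t) = \sin(3 \xi - 6 t)$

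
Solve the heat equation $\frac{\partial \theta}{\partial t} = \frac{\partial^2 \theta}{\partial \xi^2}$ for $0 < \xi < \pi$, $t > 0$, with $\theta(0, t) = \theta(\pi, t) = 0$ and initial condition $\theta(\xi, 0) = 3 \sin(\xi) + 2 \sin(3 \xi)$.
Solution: Separating variables: $\theta = \sum c_n e^{-n^2t} \sin(n\xi)$. From $\theta(\xi,0) = 3 \sin(\xi) + 2 \sin(3 \xi)$: $c_1=3, c_3=2$.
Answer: $\theta(\xi, t) = 3 e^{-t} \sin(\xi) + 2 e^{-9 t} \sin(3 \xi)$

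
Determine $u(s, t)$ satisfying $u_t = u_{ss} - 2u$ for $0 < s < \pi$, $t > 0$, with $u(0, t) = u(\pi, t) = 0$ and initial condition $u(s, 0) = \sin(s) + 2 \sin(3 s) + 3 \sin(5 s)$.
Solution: Substitute $u = e^{-2t}w$, i.e. $w = e^{2t}u$.
By the product rule, $u_t = e^{-2t}(w_t - 2w)$, $u_{ss} = e^{-2t}w_{ss}$.
Substituting into the PDE and dividing by $e^{-2t}$: $w_t - 2w = w_{ss} - 2w$.
The lower-order terms cancel, leaving the standard heat equation $w_t = w_{ss}$.
Initial data for $w$: $w(s,0) = u(s,0) = \sin(s) + 2 \sin(3 s) + 3 \sin(5 s)$. The boundary conditions carry over: $w(0,t) = w(\pi,t) = 0$.
Solve for $w$:
  Using separation of variables $w = X(s)T(t)$:
  Eigenfunctions: $\sin(ns)$, $n = 1, 2, 3, \ldots$
  General solution: $w(s, t) = \sum c_n \sin(ns) e^{-n^2 t}$
  Matching $w(s,0) = \sin(s) + 2 \sin(3 s) + 3 \sin(5 s)$ term by term: $c_1=1, c_3=2, c_5=3$.
Hence $w(s,t) = e^{-t} \sin(s) + 2 e^{-9 t} \sin(3 s) + 3 e^{-25 t} \sin(5 s)$.
Transform back: $u(s,t) = e^{-2t}w(s,t)$.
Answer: $u(s, t) = e^{-3 t} \sin(s) + 2 e^{-11 t} \sin(3 s) + 3 e^{-27 t} \sin(5 s)$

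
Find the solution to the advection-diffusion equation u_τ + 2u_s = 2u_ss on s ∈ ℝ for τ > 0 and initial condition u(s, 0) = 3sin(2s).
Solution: Moving frame: η = s - 2τ, σ = τ, u = w(η,σ), so u_τ = w_σ - 2w_η and u_ss = w_ηη.
Hence u_τ + 2u_s = w_σ and the PDE becomes the heat equation w_σ = 2w_ηη on η ∈ ℝ.
Initial data: w(η,0) = u(η,0) = 3sin(2η). Each mode sin(nη) decays as exp(-2n²σ) on ℝ, so w(η,σ) = Σ c_n exp(-2n²σ) sin(nη) with c_2=3: w(η,σ) = 3exp(-8σ)sin(2η).
Substituting back: u(s,τ) = w(s - 2τ, τ).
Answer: u(s, τ) = 3exp(-8τ)sin(2s - 4τ)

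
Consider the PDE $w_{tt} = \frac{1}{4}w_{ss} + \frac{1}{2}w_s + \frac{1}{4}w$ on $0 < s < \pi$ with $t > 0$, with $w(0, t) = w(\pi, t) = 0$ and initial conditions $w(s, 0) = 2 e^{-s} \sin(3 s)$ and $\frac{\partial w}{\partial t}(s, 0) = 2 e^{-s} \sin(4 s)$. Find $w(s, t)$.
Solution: Substitute $w = e^{-s}u$.
Then $w_s = e^{-s}(u_s - u)$, $w_{ss} = e^{-s}(u_{ss} - 2u_s + u)$, $w_{tt} = e^{-s}u_{tt}$; substituting and dividing by $e^{-s}$, the lower-order terms cancel: $u_{tt} = \frac{1}{4}u_{ss}$ (standard wave equation).
Data for $u$: $u(s,0) = e^{s}w(s,0) = 2 \sin(3 s)$; $u_t(s,0) = e^{s}w_t(s,0) = 2 \sin(4 s)$. The boundary conditions carry over: $u(0,t) = u(\pi,t) = 0$.
Separating variables: $u = \sum [A_n \cos(\omega_n t) + B_n \sin(\omega_n t)] \sin(ns)$, $\omega_n = n/2$. From ICs ($B_n$ = velocity coefficient / $\omega_n$): $A_3=2, B_4=1$.
So $u(s,t) = 2 \sin(3 s) \cos(3 t/2) + \sin(4 s) \sin(2 t)$, and $w(s,t) = e^{-s}u(s,t)$.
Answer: $w(s, t) = 2 e^{-s} \sin(3 s) \cos(3 t/2) + e^{-s} \sin(4 s) \sin(2 t)$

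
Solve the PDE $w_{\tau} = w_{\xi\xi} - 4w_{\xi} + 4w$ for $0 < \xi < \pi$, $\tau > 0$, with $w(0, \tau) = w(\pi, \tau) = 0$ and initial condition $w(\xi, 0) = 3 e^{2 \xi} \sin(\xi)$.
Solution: Substitute $w = e^{2\xi}u$.
Then $w_{\xi} = e^{2\xi}(u_{\xi} + 2u)$, $w_{\xi\xi} = e^{2\xi}(u_{\xi\xi} + 4u_{\xi} + 4u)$, $w_{\tau} = e^{2\xi}u_{\tau}$; substituting and dividing by $e^{2\xi}$, the lower-order terms cancel: $u_{\tau} = u_{\xi\xi}$ (standard heat equation).
Data for $u$: $u(\xi,0) = e^{-2\xi}w(\xi,0) = 3 \sin(\xi)$. The boundary conditions carry over: $u(0,\tau) = u(\pi,\tau) = 0$.
Separating variables: $u = \sum c_n e^{-n^2\tau} \sin(n\xi)$. From $u(\xi,0) = 3 \sin(\xi)$: $c_1=3$.
So $u(\xi,\tau) = 3 e^{-\tau} \sin(\xi)$, and $w(\xi,\tau) = e^{2\xi}u(\xi,\tau)$.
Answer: $w(\xi, \tau) = 3 e^{-\tau} e^{2 \xi} \sin(\xi)$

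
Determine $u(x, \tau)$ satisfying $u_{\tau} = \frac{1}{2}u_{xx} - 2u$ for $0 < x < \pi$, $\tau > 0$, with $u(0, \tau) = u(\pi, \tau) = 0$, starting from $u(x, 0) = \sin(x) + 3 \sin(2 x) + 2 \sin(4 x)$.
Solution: Substitute $u = e^{-2\tau}w$.
Then $u_{\tau} = e^{-2\tau}(w_{\tau} - 2w)$, $u_{xx} = e^{-2\tau}w_{xx}$; substituting and dividing by $e^{-2\tau}$, the lower-order terms cancel: $w_{\tau} = \frac{1}{2}w_{xx}$ (standard heat equation).
Data for $w$: $w(x,0) = u(x,0) = \sin(x) + 3 \sin(2 x) + 2 \sin(4 x)$. The boundary conditions carry over: $w(0,\tau) = w(\pi,\tau) = 0$.
Separating variables: $w = \sum c_n e^{-n^2\tau/2} \sin(nx)$. From $w(x,0) = \sin(x) + 3 \sin(2 x) + 2 \sin(4 x)$: $c_1=1, c_2=3, c_4=2$.
So $w(x,\tau) = 3 e^{-2 \tau} \sin(2 x) + 2 e^{-8 \tau} \sin(4 x) + e^{-\tau/2} \sin(x)$, and $u(x,\tau) = e^{-2\tau}w(x,\tau)$.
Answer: $u(x, \tau) = 3 e^{-4 \tau} \sin(2 x) + 2 e^{-10 \tau} \sin(4 x) + e^{-5 \tau/2} \sin(x)$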